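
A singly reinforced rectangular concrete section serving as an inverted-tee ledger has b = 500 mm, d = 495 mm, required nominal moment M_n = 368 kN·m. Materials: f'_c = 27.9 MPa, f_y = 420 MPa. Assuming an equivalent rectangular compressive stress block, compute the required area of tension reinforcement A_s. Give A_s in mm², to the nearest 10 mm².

A_s ≈ 1900 mm²

With M_n = 0.85 f'_c a b (d − a/2), solve the quadratic for a:
a = d − √(d² − 2M_n/(0.85 f'_c b)) = 495 − √(495² − 2 × 368×10⁶/(0.85 × 27.9 × 500)) = 67.27 mm.
A_s = 0.85 f'_c a b / f_y = 0.85 × 27.9 × 67.27 × 500 / 420 = 1899.2 mm².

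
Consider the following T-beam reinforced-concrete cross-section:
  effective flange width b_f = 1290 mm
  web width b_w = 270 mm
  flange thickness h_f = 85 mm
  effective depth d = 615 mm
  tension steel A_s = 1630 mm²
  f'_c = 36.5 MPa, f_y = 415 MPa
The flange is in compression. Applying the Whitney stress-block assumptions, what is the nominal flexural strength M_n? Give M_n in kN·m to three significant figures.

Tension: T = A_s f_y = 1630 × 415 = 676450 N.
Try a within the flange: a = T/(0.85 f'_c b_f) = 676450/(0.85 × 36.5 × 1290) = 16.90 mm.
Since a = 16.90 ≤ h_f = 85 mm, the stress block lies entirely in the flange; analyse as a rectangular beam of width b_f.
M_n = T(d − a/2) = 676450 × (615 − 8.45) = 410.30 × 10⁶ N·mm.
M_n = 410.30 kN·m.

M_n ≈ 410 kN·m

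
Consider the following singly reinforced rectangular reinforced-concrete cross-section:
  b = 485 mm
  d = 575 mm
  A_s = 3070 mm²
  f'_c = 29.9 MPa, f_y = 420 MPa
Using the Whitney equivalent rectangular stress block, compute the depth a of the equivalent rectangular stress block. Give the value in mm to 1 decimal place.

T = A_s f_y = 3070 × 420 = 1289400 N = 1289.4 kN.
Setting C = 0.85 f'_c a b equal to T: a = 1289400/(0.85 × 29.9 × 485) = 104.6 mm.

a ≈ 104.6 mm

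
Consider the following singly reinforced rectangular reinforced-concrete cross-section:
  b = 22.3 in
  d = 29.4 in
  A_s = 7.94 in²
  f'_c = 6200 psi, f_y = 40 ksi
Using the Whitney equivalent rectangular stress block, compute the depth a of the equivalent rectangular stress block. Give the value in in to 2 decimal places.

T = A_s f_y = 7.94 × 40 = 317.6 kips.
a = T/(0.85 f'_c b) = 317.6/(0.85 × 6.2 × 22.3) = 2.70 in.

a ≈ 2.70 in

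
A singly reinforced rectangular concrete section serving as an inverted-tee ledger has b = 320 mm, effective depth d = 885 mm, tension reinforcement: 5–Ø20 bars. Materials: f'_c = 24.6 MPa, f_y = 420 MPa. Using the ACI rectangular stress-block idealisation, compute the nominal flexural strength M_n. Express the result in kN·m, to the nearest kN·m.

A_s = 5 × 314 = 1570 mm².
T = A_s f_y = 1570 × 420 = 659400 N = 659.4 kN.
From C = T: a = T/(0.85 f'_c b) = 659400/(0.85 × 24.6 × 320) = 98.55 mm.
M_n = T(d − a/2) = 659.4 kN × (885 − 49.275) mm = 551.08 kN·m.

M_n ≈ 551 kN·m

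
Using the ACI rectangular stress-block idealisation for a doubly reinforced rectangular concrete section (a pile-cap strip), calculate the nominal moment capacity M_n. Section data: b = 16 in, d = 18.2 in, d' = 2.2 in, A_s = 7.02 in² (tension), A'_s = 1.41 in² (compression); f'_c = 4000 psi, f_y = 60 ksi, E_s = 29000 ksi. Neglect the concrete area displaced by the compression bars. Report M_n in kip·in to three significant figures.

M_n ≈ 6440 kip·in

Assume both steels yield.
a = (A_s − A'_s) f_y/(0.85 f'_c b) = (7.02 − 1.41) × 60/(0.85 × 4 × 16) = 6.188 in.
c = a/β₁ = 6.188/0.85 = 7.280 in; ε'_s = 0.003(c − d')/c = 0.0021 ≥ ε_y = 0.0021, so the compression steel yields.
M_n = (A_s − A'_s) f_y (d − a/2) + A'_s f_y (d − d') = 336.6 × (18.2 − 3.094) + 84.6 × (18.2 − 2.2) = 5084.7 + 1353.6 = 6438.3 kip·in.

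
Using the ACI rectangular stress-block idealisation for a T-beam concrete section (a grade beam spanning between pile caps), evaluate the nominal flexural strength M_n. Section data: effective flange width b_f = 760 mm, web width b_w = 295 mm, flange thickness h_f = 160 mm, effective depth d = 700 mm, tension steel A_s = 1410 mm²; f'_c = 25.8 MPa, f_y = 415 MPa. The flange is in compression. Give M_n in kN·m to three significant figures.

Tension: T = A_s f_y = 1410 × 415 = 585150 N.
Try a within the flange: a = T/(0.85 f'_c b_f) = 585150/(0.85 × 25.8 × 760) = 35.11 mm.
Since a = 35.11 ≤ h_f = 160 mm, the stress block lies entirely in the flange; analyse as a rectangular beam of width b_f.
M_n = T(d − a/2) = 585150 × (700 − 17.555) = 399.33 × 10⁶ N·mm.
M_n = 399.33 kN·m.

M_n ≈ 399 kN·m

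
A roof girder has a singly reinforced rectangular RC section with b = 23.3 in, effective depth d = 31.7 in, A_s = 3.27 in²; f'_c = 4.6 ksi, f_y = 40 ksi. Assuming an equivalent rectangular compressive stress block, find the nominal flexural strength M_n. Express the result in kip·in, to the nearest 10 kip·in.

T = A_s f_y = 3.27 × 40 = 130.8 kips.
a = T/(0.85 f'_c b) = 130.8/(0.85 × 4.6 × 23.3) = 1.436 in.
M_n = T(d − a/2) = 130.8 × (31.7 − 0.718) = 4052.4 kip·in.

M_n ≈ 4050 kip·in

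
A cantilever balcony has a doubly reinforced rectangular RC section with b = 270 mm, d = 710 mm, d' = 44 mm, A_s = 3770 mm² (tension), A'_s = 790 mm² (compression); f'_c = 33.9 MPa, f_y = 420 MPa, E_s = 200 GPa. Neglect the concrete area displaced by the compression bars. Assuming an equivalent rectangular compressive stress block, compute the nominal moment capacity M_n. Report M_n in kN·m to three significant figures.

Assume both tension and compression steel yield.
Net tension couple steel: A_s − A'_s = 2980 mm².
a = (A_s − A'_s) f_y / (0.85 f'_c b) = 1251600/(0.85 × 33.9 × 270) = 160.87 mm.
c = a/β₁ = 160.87/0.808 = 199.10 mm; ε'_s = 0.003(c − d')/c = 0.0023 ≥ f_y/E_s = 0.0021, so compression steel does yield.
M_n = (A_s − A'_s) f_y (d − a/2) + A'_s f_y (d − d') = [1251600 × (710 − 80.435) + 331800 × (710 − 44)] × 10⁻⁶ = 787.96 + 220.98 = 1008.94 kN·m.

M_n ≈ 1010 kN·m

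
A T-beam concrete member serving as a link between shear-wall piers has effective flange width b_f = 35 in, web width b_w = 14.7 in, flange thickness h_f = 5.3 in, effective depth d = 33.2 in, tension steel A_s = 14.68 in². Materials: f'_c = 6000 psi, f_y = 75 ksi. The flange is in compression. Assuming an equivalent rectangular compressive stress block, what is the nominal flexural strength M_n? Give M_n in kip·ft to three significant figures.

M_n ≈ 2760 kip·ft

Tension: T = A_s f_y = 14.68 × 75 = 1101 kips.
Try a within the flange: a = T/(0.85 f'_c b_f) = 1101/(0.85 × 6 × 35) = 6.168 in.
a = 6.168 > h_f = 5.3 in: the block extends into the web. Split into flange-overhang and web parts.
C_f = 0.85 f'_c (b_f − b_w) h_f = 0.85 × 6 × (35 − 14.7) × 5.3 = 548.7 kips.
Remaining web compression depth: a_w = (T − C_f)/(0.85 f'_c b_w) = (1101 − 548.7)/(0.85 × 6 × 14.7) = 7.367 in.
M_n = C_f(d − h_f/2) + (T − C_f)(d − a_w/2) = 548.7 × (33.2 − 2.65) + 552.3 × (33.2 − 3.6835) = 16762.8 + 16302.0 = 33064.8 kip·in.
M_n = 33064.8/12 = 2755.40 kip·ft.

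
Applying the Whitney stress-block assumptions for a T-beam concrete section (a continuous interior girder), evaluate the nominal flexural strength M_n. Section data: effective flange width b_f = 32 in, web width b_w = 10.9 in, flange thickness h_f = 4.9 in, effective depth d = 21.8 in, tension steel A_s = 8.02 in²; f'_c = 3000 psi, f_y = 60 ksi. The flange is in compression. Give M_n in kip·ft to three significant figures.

M_n ≈ 749 kip·ft

Tension: T = A_s f_y = 8.02 × 60 = 481.2 kips.
Try a within the flange: a = T/(0.85 f'_c b_f) = 481.2/(0.85 × 3 × 32) = 5.897 in.
a = 5.897 > h_f = 4.9 in: the block extends into the web. Split into flange-overhang and web parts.
C_f = 0.85 f'_c (b_f − b_w) h_f = 0.85 × 3 × (32 − 10.9) × 4.9 = 263.6 kips.
Remaining web compression depth: a_w = (T − C_f)/(0.85 f'_c b_w) = (481.2 − 263.6)/(0.85 × 3 × 10.9) = 7.829 in.
M_n = C_f(d − h_f/2) + (T − C_f)(d − a_w/2) = 263.6 × (21.8 − 2.45) + 217.6 × (21.8 − 3.9145) = 5100.7 + 3891.9 = 8992.6 kip·in.
M_n = 8992.6/12 = 749.38 kip·ft.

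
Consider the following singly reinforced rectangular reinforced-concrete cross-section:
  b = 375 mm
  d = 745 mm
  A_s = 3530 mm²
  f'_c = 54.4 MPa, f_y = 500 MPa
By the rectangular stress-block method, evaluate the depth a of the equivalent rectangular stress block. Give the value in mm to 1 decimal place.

T = A_s f_y = 3530 × 500 = 1765000 N = 1765 kN.
Setting C = 0.85 f'_c a b equal to T: a = 1765000/(0.85 × 54.4 × 375) = 101.8 mm.

a ≈ 101.8 mm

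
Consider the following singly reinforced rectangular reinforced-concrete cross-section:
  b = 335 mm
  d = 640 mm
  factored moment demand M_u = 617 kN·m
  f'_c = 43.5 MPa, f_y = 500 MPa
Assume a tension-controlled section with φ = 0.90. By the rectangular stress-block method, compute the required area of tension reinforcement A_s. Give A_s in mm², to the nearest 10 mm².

A_s ≈ 2310 mm²

M_n = M_u/φ = 617/0.90 = 685.556 kN·m.
With M_n = 0.85 f'_c a b (d − a/2), solve the quadratic for a:
a = d − √(d² − 2M_n/(0.85 f'_c b)) = 640 − √(640² − 2 × 685.556×10⁶/(0.85 × 43.5 × 335)) = 93.28 mm.
A_s = 0.85 f'_c a b / f_y = 0.85 × 43.5 × 93.28 × 335 / 500 = 2310.8 mm².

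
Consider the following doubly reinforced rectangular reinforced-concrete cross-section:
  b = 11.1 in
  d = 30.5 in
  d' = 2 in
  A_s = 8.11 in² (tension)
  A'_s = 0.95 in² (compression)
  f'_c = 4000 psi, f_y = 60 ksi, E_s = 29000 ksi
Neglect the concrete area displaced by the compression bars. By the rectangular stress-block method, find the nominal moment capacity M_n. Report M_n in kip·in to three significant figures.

Assume both steels yield.
a = (A_s − A'_s) f_y/(0.85 f'_c b) = (8.11 − 0.95) × 60/(0.85 × 4 × 11.1) = 11.383 in.
c = a/β₁ = 11.383/0.85 = 13.392 in; ε'_s = 0.003(c − d')/c = 0.0026 ≥ ε_y = 0.0021, so the compression steel yields.
M_n = (A_s − A'_s) f_y (d − a/2) + A'_s f_y (d − d') = 429.6 × (30.5 − 5.6915) + 57 × (30.5 − 2) = 10657.7 + 1624.5 = 12282.2 kip·in.

M_n ≈ 12300 kip·in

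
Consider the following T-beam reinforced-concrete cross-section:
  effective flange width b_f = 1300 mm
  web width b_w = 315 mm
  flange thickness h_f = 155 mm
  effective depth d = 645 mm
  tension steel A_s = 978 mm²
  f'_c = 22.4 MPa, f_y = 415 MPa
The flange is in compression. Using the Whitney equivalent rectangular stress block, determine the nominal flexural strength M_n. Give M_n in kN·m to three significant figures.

Tension: T = A_s f_y = 978 × 415 = 405870 N.
Try a within the flange: a = T/(0.85 f'_c b_f) = 405870/(0.85 × 22.4 × 1300) = 16.40 mm.
Since a = 16.40 ≤ h_f = 155 mm, the stress block lies entirely in the flange; analyse as a rectangular beam of width b_f.
M_n = T(d − a/2) = 405870 × (645 − 8.2) = 258.46 × 10⁶ N·mm.
M_n = 258.46 kN·m.

M_n ≈ 258 kN·m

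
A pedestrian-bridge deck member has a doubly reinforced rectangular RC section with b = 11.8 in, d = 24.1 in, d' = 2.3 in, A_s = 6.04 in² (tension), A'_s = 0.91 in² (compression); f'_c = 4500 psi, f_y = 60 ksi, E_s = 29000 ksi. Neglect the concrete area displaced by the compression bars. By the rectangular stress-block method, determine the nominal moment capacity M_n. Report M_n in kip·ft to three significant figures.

M_n ≈ 630 kip·ft

Assume both steels yield.
a = (A_s − A'_s) f_y/(0.85 f'_c b) = (6.04 − 0.91) × 60/(0.85 × 4.5 × 11.8) = 6.820 in.
c = a/β₁ = 6.820/0.825 = 8.267 in; ε'_s = 0.003(c − d')/c = 0.0022 ≥ ε_y = 0.0021, so the compression steel yields.
M_n = (A_s − A'_s) f_y (d − a/2) + A'_s f_y (d − d') = 307.8 × (24.1 − 3.41) + 54.6 × (24.1 − 2.3) = 6368.4 + 1190.3 = 7558.7 kip·in = 7558.7/12 = 629.89 kip·ft.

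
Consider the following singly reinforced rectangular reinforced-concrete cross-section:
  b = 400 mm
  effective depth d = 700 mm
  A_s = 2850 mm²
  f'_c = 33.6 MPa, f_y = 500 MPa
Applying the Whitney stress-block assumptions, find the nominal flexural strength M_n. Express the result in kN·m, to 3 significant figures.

T = A_s f_y = 2850 × 500 = 1425000 N = 1425 kN.
From C = T: a = T/(0.85 f'_c b) = 1425000/(0.85 × 33.6 × 400) = 124.74 mm.
M_n = T(d − a/2) = 1425 kN × (700 − 62.37) mm = 908.62 kN·m.

M_n ≈ 909 kN·m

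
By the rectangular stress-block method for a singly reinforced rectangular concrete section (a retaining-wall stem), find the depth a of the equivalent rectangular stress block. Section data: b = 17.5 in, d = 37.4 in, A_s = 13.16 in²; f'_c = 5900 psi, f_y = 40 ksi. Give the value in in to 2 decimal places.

a ≈ 6.00 in

T = A_s f_y = 13.16 × 40 = 526.4 kips.
a = T/(0.85 f'_c b) = 526.4/(0.85 × 5.9 × 17.5) = 6.00 in.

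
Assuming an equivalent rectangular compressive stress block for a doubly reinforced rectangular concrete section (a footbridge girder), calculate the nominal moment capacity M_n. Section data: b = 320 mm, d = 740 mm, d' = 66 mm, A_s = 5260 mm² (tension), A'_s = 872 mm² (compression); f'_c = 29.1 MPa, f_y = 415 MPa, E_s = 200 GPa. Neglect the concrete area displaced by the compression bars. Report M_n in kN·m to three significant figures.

M_n ≈ 1380 kN·m

Assume both tension and compression steel yield.
Net tension couple steel: A_s − A'_s = 4388 mm².
a = (A_s − A'_s) f_y / (0.85 f'_c b) = 1821020/(0.85 × 29.1 × 320) = 230.07 mm.
c = a/β₁ = 230.07/0.842 = 273.24 mm; ε'_s = 0.003(c − d')/c = 0.0023 ≥ f_y/E_s = 0.0021, so compression steel does yield.
M_n = (A_s − A'_s) f_y (d − a/2) + A'_s f_y (d − d') = [1821020 × (740 − 115.035) + 361880 × (740 − 66)] × 10⁻⁶ = 1138.07 + 243.91 = 1381.98 kN·m.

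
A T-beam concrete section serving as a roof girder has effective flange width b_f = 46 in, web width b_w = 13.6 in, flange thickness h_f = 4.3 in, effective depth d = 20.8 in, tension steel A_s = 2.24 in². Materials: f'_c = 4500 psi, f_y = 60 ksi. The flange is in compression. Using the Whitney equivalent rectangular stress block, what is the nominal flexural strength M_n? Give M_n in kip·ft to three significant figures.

Tension: T = A_s f_y = 2.24 × 60 = 134.4 kips.
Try a within the flange: a = T/(0.85 f'_c b_f) = 134.4/(0.85 × 4.5 × 46) = 0.764 in.
Since a = 0.764 ≤ h_f = 4.3 in, the stress block lies entirely in the flange; analyse as a rectangular beam of width b_f.
M_n = T(d − a/2) = 134.4 × (20.8 − 0.382) = 2744.2 kip·in.
M_n = 2744.2/12 = 228.68 kip·ft.

M_n ≈ 229 kip·ft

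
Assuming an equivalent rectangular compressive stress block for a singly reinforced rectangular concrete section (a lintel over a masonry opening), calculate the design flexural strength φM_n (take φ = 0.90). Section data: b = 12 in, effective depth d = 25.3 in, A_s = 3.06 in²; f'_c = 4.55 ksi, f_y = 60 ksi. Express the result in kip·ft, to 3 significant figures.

T = A_s f_y = 3.06 × 60 = 183.6 kips.
a = T/(0.85 f'_c b) = 183.6/(0.85 × 4.55 × 12) = 3.956 in.
M_n = T(d − a/2) = 183.6 × (25.3 − 1.978) = 4281.9 kip·in = 4281.9/12 = 356.83 kip·ft.
φM_n = 0.90 × 356.83 = 321.15 kip·ft.

φM_n ≈ 321 kip·ft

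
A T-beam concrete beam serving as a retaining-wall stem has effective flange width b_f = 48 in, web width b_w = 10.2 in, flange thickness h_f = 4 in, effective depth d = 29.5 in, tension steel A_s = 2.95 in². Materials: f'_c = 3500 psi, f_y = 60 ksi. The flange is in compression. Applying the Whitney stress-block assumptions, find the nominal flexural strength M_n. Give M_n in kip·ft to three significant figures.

Tension: T = A_s f_y = 2.95 × 60 = 177 kips.
Try a within the flange: a = T/(0.85 f'_c b_f) = 177/(0.85 × 3.5 × 48) = 1.239 in.
Since a = 1.239 ≤ h_f = 4 in, the stress block lies entirely in the flange; analyse as a rectangular beam of width b_f.
M_n = T(d − a/2) = 177 × (29.5 − 0.6195) = 5111.8 kip·in.
M_n = 5111.8/12 = 425.98 kip·ft.

M_n ≈ 426 kip·ft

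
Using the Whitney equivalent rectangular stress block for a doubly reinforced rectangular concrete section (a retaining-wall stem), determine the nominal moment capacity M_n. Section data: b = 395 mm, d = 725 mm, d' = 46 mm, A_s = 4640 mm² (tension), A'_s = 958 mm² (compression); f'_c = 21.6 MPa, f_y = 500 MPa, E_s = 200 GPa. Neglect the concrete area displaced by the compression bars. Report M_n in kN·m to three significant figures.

M_n ≈ 1430 kN·m

Assume both tension and compression steel yield.
Net tension couple steel: A_s − A'_s = 3682 mm².
a = (A_s − A'_s) f_y / (0.85 f'_c b) = 1841000/(0.85 × 21.6 × 395) = 253.85 mm.
c = a/β₁ = 253.85/0.85 = 298.65 mm; ε'_s = 0.003(c − d')/c = 0.0025 ≥ f_y/E_s = 0.0025, so compression steel does yield.
M_n = (A_s − A'_s) f_y (d − a/2) + A'_s f_y (d − d') = [1841000 × (725 − 126.925) + 479000 × (725 − 46)] × 10⁻⁶ = 1101.06 + 325.24 = 1426.30 kN·m.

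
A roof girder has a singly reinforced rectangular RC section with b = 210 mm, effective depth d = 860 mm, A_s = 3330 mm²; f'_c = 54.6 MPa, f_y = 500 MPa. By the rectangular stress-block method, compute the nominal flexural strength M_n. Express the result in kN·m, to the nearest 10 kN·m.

T = A_s f_y = 3330 × 500 = 1665000 N = 1665 kN.
From C = T: a = T/(0.85 f'_c b) = 1665000/(0.85 × 54.6 × 210) = 170.84 mm.
M_n = T(d − a/2) = 1665 kN × (860 − 85.42) mm = 1289.68 kN·m.

M_n ≈ 1290 kN·m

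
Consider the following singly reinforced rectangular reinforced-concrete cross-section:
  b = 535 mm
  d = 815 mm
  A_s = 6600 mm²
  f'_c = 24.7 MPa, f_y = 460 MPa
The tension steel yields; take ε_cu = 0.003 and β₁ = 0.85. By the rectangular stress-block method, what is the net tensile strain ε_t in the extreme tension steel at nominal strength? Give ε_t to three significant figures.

a = A_s f_y/(0.85 f'_c b) = 270.29 mm.
β₁ = 0.85, so c = a/β₁ = 270.29/0.85 = 317.99 mm.
From the linear strain diagram with ε_cu = 0.003: ε_t = 0.003 (d − c)/c = 0.003 × (815 − 317.99)/317.99 = 0.00469.
ε_t is between 0.004 and 0.005 — transition zone.

ε_t ≈ 0.00469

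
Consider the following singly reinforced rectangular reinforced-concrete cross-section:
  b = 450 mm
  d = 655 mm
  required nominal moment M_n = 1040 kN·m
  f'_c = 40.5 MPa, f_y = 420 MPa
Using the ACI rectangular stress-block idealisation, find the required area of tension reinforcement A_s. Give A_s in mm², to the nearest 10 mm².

With M_n = 0.85 f'_c a b (d − a/2), solve the quadratic for a:
a = d − √(d² − 2M_n/(0.85 f'_c b)) = 655 − √(655² − 2 × 1040×10⁶/(0.85 × 40.5 × 450)) = 112.09 mm.
A_s = 0.85 f'_c a b / f_y = 0.85 × 40.5 × 112.09 × 450 / 420 = 4134.3 mm².

A_s ≈ 4130 mm²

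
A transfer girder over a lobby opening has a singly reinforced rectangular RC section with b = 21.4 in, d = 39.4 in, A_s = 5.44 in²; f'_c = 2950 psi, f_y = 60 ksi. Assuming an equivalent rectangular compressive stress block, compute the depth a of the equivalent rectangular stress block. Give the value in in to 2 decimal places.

T = A_s f_y = 5.44 × 60 = 326.4 kips.
a = T/(0.85 f'_c b) = 326.4/(0.85 × 2.95 × 21.4) = 6.08 in.

a ≈ 6.08 in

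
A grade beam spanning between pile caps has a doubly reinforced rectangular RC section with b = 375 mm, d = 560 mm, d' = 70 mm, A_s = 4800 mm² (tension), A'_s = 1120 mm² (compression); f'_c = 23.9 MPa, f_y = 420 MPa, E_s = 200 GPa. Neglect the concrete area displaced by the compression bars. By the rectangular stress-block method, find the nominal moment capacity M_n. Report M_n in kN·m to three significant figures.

M_n ≈ 939 kN·m

Assume both tension and compression steel yield.
Net tension couple steel: A_s − A'_s = 3680 mm².
a = (A_s − A'_s) f_y / (0.85 f'_c b) = 1545600/(0.85 × 23.9 × 375) = 202.88 mm.
c = a/β₁ = 202.88/0.85 = 238.68 mm; ε'_s = 0.003(c − d')/c = 0.0021 ≥ f_y/E_s = 0.0021, so compression steel does yield.
M_n = (A_s − A'_s) f_y (d − a/2) + A'_s f_y (d − d') = [1545600 × (560 − 101.44) + 470400 × (560 − 70)] × 10⁻⁶ = 708.75 + 230.50 = 939.25 kN·m.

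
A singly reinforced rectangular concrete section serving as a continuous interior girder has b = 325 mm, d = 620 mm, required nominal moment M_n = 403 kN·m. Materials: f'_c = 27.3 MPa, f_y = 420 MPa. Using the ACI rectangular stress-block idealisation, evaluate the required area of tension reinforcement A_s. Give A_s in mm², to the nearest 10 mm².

With M_n = 0.85 f'_c a b (d − a/2), solve the quadratic for a:
a = d − √(d² − 2M_n/(0.85 f'_c b)) = 620 − √(620² − 2 × 403×10⁶/(0.85 × 27.3 × 325)) = 93.19 mm.
A_s = 0.85 f'_c a b / f_y = 0.85 × 27.3 × 93.19 × 325 / 420 = 1673.3 mm².

A_s ≈ 1670 mm²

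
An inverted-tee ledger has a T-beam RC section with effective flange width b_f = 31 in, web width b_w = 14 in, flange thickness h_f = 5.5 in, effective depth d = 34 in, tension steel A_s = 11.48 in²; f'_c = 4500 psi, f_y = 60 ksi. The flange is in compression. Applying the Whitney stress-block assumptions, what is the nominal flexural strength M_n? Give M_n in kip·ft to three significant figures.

Tension: T = A_s f_y = 11.48 × 60 = 688.8 kips.
Try a within the flange: a = T/(0.85 f'_c b_f) = 688.8/(0.85 × 4.5 × 31) = 5.809 in.
a = 5.809 > h_f = 5.5 in: the block extends into the web. Split into flange-overhang and web parts.
C_f = 0.85 f'_c (b_f − b_w) h_f = 0.85 × 4.5 × (31 − 14) × 5.5 = 357.6 kips.
Remaining web compression depth: a_w = (T − C_f)/(0.85 f'_c b_w) = (688.8 − 357.6)/(0.85 × 4.5 × 14) = 6.185 in.
M_n = C_f(d − h_f/2) + (T − C_f)(d − a_w/2) = 357.6 × (34 − 2.75) + 331.2 × (34 − 3.0925) = 11175.0 + 10236.6 = 21411.6 kip·in.
M_n = 21411.6/12 = 1784.30 kip·ft.

M_n ≈ 1780 kip·ft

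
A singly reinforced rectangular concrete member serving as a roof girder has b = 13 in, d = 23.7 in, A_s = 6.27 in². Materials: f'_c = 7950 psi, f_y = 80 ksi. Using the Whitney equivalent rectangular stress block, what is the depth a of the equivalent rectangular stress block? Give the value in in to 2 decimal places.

T = A_s f_y = 6.27 × 80 = 501.6 kips.
a = T/(0.85 f'_c b) = 501.6/(0.85 × 7.95 × 13) = 5.71 in.

a ≈ 5.71 in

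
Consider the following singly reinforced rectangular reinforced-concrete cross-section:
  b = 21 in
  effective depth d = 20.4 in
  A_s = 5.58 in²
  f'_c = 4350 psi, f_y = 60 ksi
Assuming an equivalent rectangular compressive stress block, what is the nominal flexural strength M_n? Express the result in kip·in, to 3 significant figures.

M_n ≈ 6110 kip·in

T = A_s f_y = 5.58 × 60 = 334.8 kips.
a = T/(0.85 f'_c b) = 334.8/(0.85 × 4.35 × 21) = 4.312 in.
M_n = T(d − a/2) = 334.8 × (20.4 − 2.156) = 6108.1 kip·in.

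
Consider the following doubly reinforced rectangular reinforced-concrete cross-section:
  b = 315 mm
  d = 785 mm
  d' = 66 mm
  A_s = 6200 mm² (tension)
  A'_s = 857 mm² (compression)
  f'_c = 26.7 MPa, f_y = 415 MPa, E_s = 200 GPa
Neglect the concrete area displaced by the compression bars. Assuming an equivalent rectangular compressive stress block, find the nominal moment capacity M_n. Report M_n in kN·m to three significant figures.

M_n ≈ 1650 kN·m

Assume both tension and compression steel yield.
Net tension couple steel: A_s − A'_s = 5343 mm².
a = (A_s − A'_s) f_y / (0.85 f'_c b) = 2217345/(0.85 × 26.7 × 315) = 310.16 mm.
c = a/β₁ = 310.16/0.85 = 364.89 mm; ε'_s = 0.003(c − d')/c = 0.0025 ≥ f_y/E_s = 0.0021, so compression steel does yield.
M_n = (A_s − A'_s) f_y (d − a/2) + A'_s f_y (d − d') = [2217345 × (785 − 155.08) + 355655 × (785 − 66)] × 10⁻⁶ = 1396.75 + 255.72 = 1652.47 kN·m.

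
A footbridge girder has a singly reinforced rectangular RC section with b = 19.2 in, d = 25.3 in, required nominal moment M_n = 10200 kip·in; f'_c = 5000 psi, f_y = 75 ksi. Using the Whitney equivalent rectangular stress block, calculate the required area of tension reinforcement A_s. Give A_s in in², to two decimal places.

From M_n = 0.85 f'_c a b (d − a/2):
a = d − √(d² − 2M_n/(0.85 f'_c b)) = 25.3 − √(25.3² − 2 × 10200/(0.85 × 5 × 19.2)) = 5.549 in.
A_s = 0.85 f'_c a b / f_y = 0.85 × 5 × 5.549 × 19.2 / 75 = 6.037 in².

A_s ≈ 6.04 in²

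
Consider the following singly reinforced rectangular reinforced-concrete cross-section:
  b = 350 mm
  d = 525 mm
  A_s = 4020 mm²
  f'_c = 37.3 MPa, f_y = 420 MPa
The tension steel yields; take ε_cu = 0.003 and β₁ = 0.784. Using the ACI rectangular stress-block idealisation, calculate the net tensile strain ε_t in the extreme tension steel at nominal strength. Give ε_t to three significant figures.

ε_t ≈ 0.00512

a = A_s f_y/(0.85 f'_c b) = 152.15 mm.
β₁ = 0.784, so c = a/β₁ = 152.15/0.784 = 194.07 mm.
From the linear strain diagram with ε_cu = 0.003: ε_t = 0.003 (d − c)/c = 0.003 × (525 − 194.07)/194.07 = 0.00512.
Since ε_t ≥ 0.005, the section is tension-controlled.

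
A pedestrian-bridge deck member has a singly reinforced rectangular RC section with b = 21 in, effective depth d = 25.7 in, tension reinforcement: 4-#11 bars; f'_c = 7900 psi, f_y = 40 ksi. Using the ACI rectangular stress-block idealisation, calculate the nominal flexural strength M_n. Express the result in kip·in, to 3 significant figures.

M_n ≈ 6190 kip·in

A_s = 4 × 1.56 = 6.24 in².
T = A_s f_y = 6.24 × 40 = 249.6 kips.
a = T/(0.85 f'_c b) = 249.6/(0.85 × 7.9 × 21) = 1.770 in.
M_n = T(d − a/2) = 249.6 × (25.7 − 0.885) = 6193.8 kip·in.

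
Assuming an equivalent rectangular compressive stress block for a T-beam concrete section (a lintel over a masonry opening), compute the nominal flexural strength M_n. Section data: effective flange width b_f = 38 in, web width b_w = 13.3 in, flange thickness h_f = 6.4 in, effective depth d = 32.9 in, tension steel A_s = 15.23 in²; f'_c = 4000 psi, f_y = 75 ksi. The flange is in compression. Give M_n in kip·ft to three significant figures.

Tension: T = A_s f_y = 15.23 × 75 = 1142.25 kips.
Try a within the flange: a = T/(0.85 f'_c b_f) = 1142.25/(0.85 × 4 × 38) = 8.841 in.
a = 8.841 > h_f = 6.4 in: the block extends into the web. Split into flange-overhang and web parts.
C_f = 0.85 f'_c (b_f − b_w) h_f = 0.85 × 4 × (38 − 13.3) × 6.4 = 537.5 kips.
Remaining web compression depth: a_w = (T − C_f)/(0.85 f'_c b_w) = (1142.25 − 537.5)/(0.85 × 4 × 13.3) = 13.374 in.
M_n = C_f(d − h_f/2) + (T − C_f)(d − a_w/2) = 537.5 × (32.9 − 3.2) + 604.75 × (32.9 − 6.687) = 15963.8 + 15852.3 = 31816.1 kip·in.
M_n = 31816.1/12 = 2651.34 kip·ft.

M_n ≈ 2650 kip·ft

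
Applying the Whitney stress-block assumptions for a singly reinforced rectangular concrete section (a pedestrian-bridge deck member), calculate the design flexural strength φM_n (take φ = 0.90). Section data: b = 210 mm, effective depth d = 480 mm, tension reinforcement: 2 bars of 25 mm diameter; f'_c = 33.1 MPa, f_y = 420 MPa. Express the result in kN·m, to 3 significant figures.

φM_n ≈ 165 kN·m

A_s = 2 × 491 = 982 mm².
T = A_s f_y = 982 × 420 = 412440 N = 412.44 kN.
From C = T: a = T/(0.85 f'_c b) = 412440/(0.85 × 33.1 × 210) = 69.81 mm.
M_n = T(d − a/2) = 412.44 kN × (480 − 34.905) mm = 183.57 kN·m.
φM_n = 0.90 × 183.57 = 165.21 kN·m.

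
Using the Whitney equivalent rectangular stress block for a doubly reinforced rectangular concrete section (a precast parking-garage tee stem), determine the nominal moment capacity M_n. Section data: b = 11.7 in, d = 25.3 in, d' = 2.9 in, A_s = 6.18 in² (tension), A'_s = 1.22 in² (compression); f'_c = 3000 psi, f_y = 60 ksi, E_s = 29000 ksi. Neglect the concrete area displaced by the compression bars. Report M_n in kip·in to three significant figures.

M_n ≈ 7680 kip·in

Assume both steels yield.
a = (A_s − A'_s) f_y/(0.85 f'_c b) = (6.18 − 1.22) × 60/(0.85 × 3 × 11.7) = 9.975 in.
c = a/β₁ = 9.975/0.85 = 11.735 in; ε'_s = 0.003(c − d')/c = 0.0023 ≥ ε_y = 0.0021, so the compression steel yields.
M_n = (A_s − A'_s) f_y (d − a/2) + A'_s f_y (d − d') = 297.6 × (25.3 − 4.9875) + 73.2 × (25.3 − 2.9) = 6045.0 + 1639.7 = 7684.7 kip·in.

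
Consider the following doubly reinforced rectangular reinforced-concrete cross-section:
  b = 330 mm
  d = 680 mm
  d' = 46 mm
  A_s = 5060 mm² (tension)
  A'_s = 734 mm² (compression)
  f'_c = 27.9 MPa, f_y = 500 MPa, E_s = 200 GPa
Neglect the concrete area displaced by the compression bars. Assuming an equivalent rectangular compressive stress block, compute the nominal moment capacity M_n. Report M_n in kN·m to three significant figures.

Assume both tension and compression steel yield.
Net tension couple steel: A_s − A'_s = 4326 mm².
a = (A_s − A'_s) f_y / (0.85 f'_c b) = 2163000/(0.85 × 27.9 × 330) = 276.39 mm.
c = a/β₁ = 276.39/0.85 = 325.16 mm; ε'_s = 0.003(c − d')/c = 0.0026 ≥ f_y/E_s = 0.0025, so compression steel does yield.
M_n = (A_s − A'_s) f_y (d − a/2) + A'_s f_y (d − d') = [2163000 × (680 − 138.195) + 367000 × (680 − 46)] × 10⁻⁶ = 1171.92 + 232.68 = 1404.60 kN·m.

M_n ≈ 1400 kN·m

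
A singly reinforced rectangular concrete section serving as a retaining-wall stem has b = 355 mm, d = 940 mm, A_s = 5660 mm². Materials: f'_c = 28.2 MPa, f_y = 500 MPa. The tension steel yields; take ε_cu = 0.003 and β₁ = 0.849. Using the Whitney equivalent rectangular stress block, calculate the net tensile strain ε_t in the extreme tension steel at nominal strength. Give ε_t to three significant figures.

a = A_s f_y/(0.85 f'_c b) = 332.58 mm.
β₁ = 0.849, so c = a/β₁ = 332.58/0.849 = 391.73 mm.
From the linear strain diagram with ε_cu = 0.003: ε_t = 0.003 (d − c)/c = 0.003 × (940 − 391.73)/391.73 = 0.00420.
ε_t is between 0.004 and 0.005 — transition zone.

ε_t ≈ 0.00420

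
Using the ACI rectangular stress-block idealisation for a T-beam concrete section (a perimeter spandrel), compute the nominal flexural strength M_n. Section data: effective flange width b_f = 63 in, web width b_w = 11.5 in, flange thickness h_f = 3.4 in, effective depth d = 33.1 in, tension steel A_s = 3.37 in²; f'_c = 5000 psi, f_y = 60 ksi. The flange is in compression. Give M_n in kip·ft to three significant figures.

Tension: T = A_s f_y = 3.37 × 60 = 202.2 kips.
Try a within the flange: a = T/(0.85 f'_c b_f) = 202.2/(0.85 × 5 × 63) = 0.755 in.
Since a = 0.755 ≤ h_f = 3.4 in, the stress block lies entirely in the flange; analyse as a rectangular beam of width b_f.
M_n = T(d − a/2) = 202.2 × (33.1 − 0.3775) = 6616.5 kip·in.
M_n = 6616.5/12 = 551.38 kip·ft.

M_n ≈ 551 kip·ft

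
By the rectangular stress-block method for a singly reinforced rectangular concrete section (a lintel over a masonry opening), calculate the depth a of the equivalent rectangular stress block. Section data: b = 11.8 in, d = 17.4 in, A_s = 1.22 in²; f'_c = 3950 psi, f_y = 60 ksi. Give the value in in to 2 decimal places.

T = A_s f_y = 1.22 × 60 = 73.2 kips.
a = T/(0.85 f'_c b) = 73.2/(0.85 × 3.95 × 11.8) = 1.85 in.

a ≈ 1.85 in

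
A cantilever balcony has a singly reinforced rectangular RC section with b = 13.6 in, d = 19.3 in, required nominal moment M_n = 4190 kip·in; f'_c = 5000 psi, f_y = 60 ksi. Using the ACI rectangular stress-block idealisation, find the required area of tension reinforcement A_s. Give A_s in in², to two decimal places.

A_s ≈ 4.06 in²

From M_n = 0.85 f'_c a b (d − a/2):
a = d − √(d² − 2M_n/(0.85 f'_c b)) = 19.3 − √(19.3² − 2 × 4190/(0.85 × 5 × 13.6)) = 4.217 in.
A_s = 0.85 f'_c a b / f_y = 0.85 × 5 × 4.217 × 13.6 / 60 = 4.062 in².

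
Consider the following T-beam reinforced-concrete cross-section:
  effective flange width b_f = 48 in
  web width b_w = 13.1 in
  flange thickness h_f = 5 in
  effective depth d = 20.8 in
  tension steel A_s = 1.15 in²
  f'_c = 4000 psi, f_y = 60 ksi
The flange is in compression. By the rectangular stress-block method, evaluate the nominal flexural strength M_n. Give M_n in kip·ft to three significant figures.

M_n ≈ 118 kip·ft

Tension: T = A_s f_y = 1.15 × 60 = 69 kips.
Try a within the flange: a = T/(0.85 f'_c b_f) = 69/(0.85 × 4 × 48) = 0.423 in.
Since a = 0.423 ≤ h_f = 5 in, the stress block lies entirely in the flange; analyse as a rectangular beam of width b_f.
M_n = T(d − a/2) = 69 × (20.8 − 0.2115) = 1420.6 kip·in.
M_n = 1420.6/12 = 118.38 kip·ft.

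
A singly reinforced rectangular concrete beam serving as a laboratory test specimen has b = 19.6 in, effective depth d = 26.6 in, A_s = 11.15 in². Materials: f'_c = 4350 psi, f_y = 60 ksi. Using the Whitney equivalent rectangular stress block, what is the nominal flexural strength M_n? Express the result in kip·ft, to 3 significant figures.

T = A_s f_y = 11.15 × 60 = 669 kips.
a = T/(0.85 f'_c b) = 669/(0.85 × 4.35 × 19.6) = 9.231 in.
M_n = T(d − a/2) = 669 × (26.6 − 4.6155) = 14707.6 kip·in = 14707.6/12 = 1225.63 kip·ft.

M_n ≈ 1230 kip·ft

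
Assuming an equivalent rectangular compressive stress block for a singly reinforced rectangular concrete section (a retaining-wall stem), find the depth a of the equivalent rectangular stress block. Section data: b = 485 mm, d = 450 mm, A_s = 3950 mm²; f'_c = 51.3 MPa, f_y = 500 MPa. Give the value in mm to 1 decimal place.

T = A_s f_y = 3950 × 500 = 1975000 N = 1975 kN.
Setting C = 0.85 f'_c a b equal to T: a = 1975000/(0.85 × 51.3 × 485) = 93.4 mm.

a ≈ 93.4 mm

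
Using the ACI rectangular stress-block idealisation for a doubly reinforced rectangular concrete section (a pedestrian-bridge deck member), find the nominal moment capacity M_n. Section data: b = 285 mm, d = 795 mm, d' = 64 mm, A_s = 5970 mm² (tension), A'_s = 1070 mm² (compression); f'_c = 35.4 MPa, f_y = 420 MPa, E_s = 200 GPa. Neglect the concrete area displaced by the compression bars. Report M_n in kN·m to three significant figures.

M_n ≈ 1720 kN·m

Assume both tension and compression steel yield.
Net tension couple steel: A_s − A'_s = 4900 mm².
a = (A_s − A'_s) f_y / (0.85 f'_c b) = 2058000/(0.85 × 35.4 × 285) = 239.98 mm.
c = a/β₁ = 239.98/0.797 = 301.10 mm; ε'_s = 0.003(c − d')/c = 0.0024 ≥ f_y/E_s = 0.0021, so compression steel does yield.
M_n = (A_s − A'_s) f_y (d − a/2) + A'_s f_y (d − d') = [2058000 × (795 − 119.99) + 449400 × (795 − 64)] × 10⁻⁶ = 1389.17 + 328.51 = 1717.68 kN·m.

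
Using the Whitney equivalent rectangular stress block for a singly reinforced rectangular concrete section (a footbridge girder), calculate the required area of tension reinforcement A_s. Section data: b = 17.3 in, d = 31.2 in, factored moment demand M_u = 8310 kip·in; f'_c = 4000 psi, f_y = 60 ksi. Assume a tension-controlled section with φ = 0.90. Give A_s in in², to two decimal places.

A_s ≈ 5.41 in²

M_n = M_u/φ = 8310/0.90 = 9233.33 kip·in.
From M_n = 0.85 f'_c a b (d − a/2):
a = d − √(d² − 2M_n/(0.85 f'_c b)) = 31.2 − √(31.2² − 2 × 9233.33/(0.85 × 4 × 17.3)) = 5.520 in.
A_s = 0.85 f'_c a b / f_y = 0.85 × 4 × 5.520 × 17.3 / 60 = 5.411 in².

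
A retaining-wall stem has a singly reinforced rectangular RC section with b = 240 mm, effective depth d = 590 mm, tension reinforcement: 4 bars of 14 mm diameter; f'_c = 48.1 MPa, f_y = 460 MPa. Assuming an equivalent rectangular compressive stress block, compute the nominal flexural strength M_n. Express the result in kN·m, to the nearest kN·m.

M_n ≈ 163 kN·m

A_s = 4 × 154 = 616 mm².
T = A_s f_y = 616 × 460 = 283360 N = 283.36 kN.
From C = T: a = T/(0.85 f'_c b) = 283360/(0.85 × 48.1 × 240) = 28.88 mm.
M_n = T(d − a/2) = 283.36 kN × (590 − 14.44) mm = 163.09 kN·m.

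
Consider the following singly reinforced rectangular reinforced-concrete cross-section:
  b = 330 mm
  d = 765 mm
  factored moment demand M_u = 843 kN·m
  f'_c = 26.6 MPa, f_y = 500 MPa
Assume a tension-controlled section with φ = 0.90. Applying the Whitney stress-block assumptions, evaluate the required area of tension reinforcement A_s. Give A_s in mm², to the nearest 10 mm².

A_s ≈ 2790 mm²

M_n = M_u/φ = 843/0.90 = 936.667 kN·m.
With M_n = 0.85 f'_c a b (d − a/2), solve the quadratic for a:
a = d − √(d² − 2M_n/(0.85 f'_c b)) = 765 − √(765² − 2 × 936.667×10⁶/(0.85 × 26.6 × 330)) = 186.94 mm.
A_s = 0.85 f'_c a b / f_y = 0.85 × 26.6 × 186.94 × 330 / 500 = 2789.6 mm².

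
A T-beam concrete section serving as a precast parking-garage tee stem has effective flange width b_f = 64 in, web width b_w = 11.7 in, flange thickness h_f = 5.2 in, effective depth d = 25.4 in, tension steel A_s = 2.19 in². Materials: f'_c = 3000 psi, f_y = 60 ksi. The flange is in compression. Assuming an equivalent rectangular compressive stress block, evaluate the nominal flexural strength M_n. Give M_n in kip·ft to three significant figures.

M_n ≈ 274 kip·ft

Tension: T = A_s f_y = 2.19 × 60 = 131.4 kips.
Try a within the flange: a = T/(0.85 f'_c b_f) = 131.4/(0.85 × 3 × 64) = 0.805 in.
Since a = 0.805 ≤ h_f = 5.2 in, the stress block lies entirely in the flange; analyse as a rectangular beam of width b_f.
M_n = T(d − a/2) = 131.4 × (25.4 − 0.4025) = 3284.7 kip·in.
M_n = 3284.7/12 = 273.73 kip·ft.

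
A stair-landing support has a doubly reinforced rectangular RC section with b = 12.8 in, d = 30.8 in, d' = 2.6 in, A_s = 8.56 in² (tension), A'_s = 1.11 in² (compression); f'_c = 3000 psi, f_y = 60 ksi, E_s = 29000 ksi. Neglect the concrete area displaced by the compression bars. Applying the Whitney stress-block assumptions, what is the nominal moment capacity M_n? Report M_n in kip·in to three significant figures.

M_n ≈ 12600 kip·in

Assume both steels yield.
a = (A_s − A'_s) f_y/(0.85 f'_c b) = (8.56 − 1.11) × 60/(0.85 × 3 × 12.8) = 13.695 in.
c = a/β₁ = 13.695/0.85 = 16.112 in; ε'_s = 0.003(c − d')/c = 0.0025 ≥ ε_y = 0.0021, so the compression steel yields.
M_n = (A_s − A'_s) f_y (d − a/2) + A'_s f_y (d − d') = 447 × (30.8 − 6.8475) + 66.6 × (30.8 − 2.6) = 10706.8 + 1878.1 = 12584.9 kip·in.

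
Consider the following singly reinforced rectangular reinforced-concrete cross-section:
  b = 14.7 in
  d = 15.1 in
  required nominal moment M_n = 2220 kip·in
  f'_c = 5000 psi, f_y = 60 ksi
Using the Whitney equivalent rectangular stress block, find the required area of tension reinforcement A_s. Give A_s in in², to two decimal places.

A_s ≈ 2.68 in²

From M_n = 0.85 f'_c a b (d − a/2):
a = d − √(d² − 2M_n/(0.85 f'_c b)) = 15.1 − √(15.1² − 2 × 2220/(0.85 × 5 × 14.7)) = 2.572 in.
A_s = 0.85 f'_c a b / f_y = 0.85 × 5 × 2.572 × 14.7 / 60 = 2.678 in².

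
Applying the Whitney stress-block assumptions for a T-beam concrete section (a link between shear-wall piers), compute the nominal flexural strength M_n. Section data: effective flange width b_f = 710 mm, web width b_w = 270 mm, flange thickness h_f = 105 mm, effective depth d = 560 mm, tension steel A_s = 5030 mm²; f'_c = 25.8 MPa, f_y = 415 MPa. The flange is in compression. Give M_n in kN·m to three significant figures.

Tension: T = A_s f_y = 5030 × 415 = 2087450 N.
Try a within the flange: a = T/(0.85 f'_c b_f) = 2087450/(0.85 × 25.8 × 710) = 134.07 mm.
a = 134.07 > h_f = 105 mm: the block extends into the web. Split into flange-overhang and web parts.
C_f = 0.85 f'_c (b_f − b_w) h_f = 0.85 × 25.8 × (710 − 270) × 105 = 1013166 N.
Remaining web compression depth: a_w = (T − C_f)/(0.85 f'_c b_w) = (2087450 − 1013166)/(0.85 × 25.8 × 270) = 181.43 mm.
M_n = C_f(d − h_f/2) + (T − C_f)(d − a_w/2) = 1013166 × (560 − 52.5) + 1074284 × (560 − 90.715) = 514.18 + 504.15 = 1018.33 × 10⁶ N·mm.
M_n = 1018.33 kN·m.

M_n ≈ 1020 kN·m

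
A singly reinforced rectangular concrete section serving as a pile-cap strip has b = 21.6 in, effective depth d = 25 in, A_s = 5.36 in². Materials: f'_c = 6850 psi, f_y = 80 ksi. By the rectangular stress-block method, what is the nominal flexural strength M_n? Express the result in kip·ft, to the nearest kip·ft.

T = A_s f_y = 5.36 × 80 = 428.8 kips.
a = T/(0.85 f'_c b) = 428.8/(0.85 × 6.85 × 21.6) = 3.410 in.
M_n = T(d − a/2) = 428.8 × (25 − 1.705) = 9988.9 kip·in = 9988.9/12 = 832.41 kip·ft.

M_n ≈ 832 kip·ft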